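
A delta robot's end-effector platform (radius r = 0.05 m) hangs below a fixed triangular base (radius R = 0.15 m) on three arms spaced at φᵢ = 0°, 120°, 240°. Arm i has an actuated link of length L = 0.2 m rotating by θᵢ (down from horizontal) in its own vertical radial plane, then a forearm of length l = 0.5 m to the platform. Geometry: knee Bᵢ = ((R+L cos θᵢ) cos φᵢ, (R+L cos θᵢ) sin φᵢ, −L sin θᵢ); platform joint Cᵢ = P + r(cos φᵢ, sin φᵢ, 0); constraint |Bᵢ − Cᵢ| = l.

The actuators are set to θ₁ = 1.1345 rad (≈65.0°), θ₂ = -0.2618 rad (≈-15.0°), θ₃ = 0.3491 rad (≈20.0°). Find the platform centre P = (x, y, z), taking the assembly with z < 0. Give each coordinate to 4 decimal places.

S1 = (0.1845·cos0.0°, 0.1845·sin0.0°, -0.1813) = (0.1845, 0.0000, -0.1813)
S2 = (0.2932·cos120.0°, 0.2932·sin120.0°, 0.0518) = (-0.1466, 0.2539, 0.0518)
φ3=240.0°: virtual centre (-0.1440, -0.2494, -0.0684), radius l
subtract pairs → two planes through P
[-0.6622 0.5078 0.4661]·P = 0.0217;  [-0.6570 -0.4987 0.2257]·P = 0.0207
det = 0.6639;  x = -0.0321+0.5228z,  y = 0.0009+-0.2361z
quadratic in z: (1.3290)z²+(0.1356)z+(-0.1702)=0, √Δ=0.9608 → z ∈ {-0.4125, 0.3105}; z = -0.4125 (taking z<0)
x = -0.2478, y = 0.0982

(-0.2478, 0.0982, -0.4125)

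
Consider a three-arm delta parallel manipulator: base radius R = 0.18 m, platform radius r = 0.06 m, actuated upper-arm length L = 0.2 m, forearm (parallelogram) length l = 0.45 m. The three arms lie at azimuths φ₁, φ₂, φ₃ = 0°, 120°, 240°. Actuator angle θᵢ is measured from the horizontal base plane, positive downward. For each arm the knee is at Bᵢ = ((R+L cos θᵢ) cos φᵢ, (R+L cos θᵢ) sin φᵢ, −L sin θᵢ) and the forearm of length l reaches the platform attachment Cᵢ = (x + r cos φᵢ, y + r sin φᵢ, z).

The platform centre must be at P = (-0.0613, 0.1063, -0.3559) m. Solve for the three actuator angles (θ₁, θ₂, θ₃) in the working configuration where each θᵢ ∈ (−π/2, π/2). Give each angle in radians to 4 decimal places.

arm 1 (φ=0.0°): x'=-0.0613, y'=0.1063
  A cos θ + B sin θ = C:  0.1813·cos θ + -0.3559·sin θ = -0.0208
  θ1 = atan2(B,A) + arccos(C/0.3994) = 0.5233
φ2=120.0° → target in arm frame (0.1227, -0.0001)
  A cos θ + B sin θ = C:  -0.0027·cos θ + -0.3559·sin θ = 0.0896
  γ=atan2(-0.3559,-0.0027)=-1.5784;  ψ=arccos(0.2517)=1.3164;  θ2=γ+ψ≈-0.2620
arm 3 (φ=240.0°): x'=-0.0614, y'=-0.1062
  A cos θ + B sin θ = C:  0.1814·cos θ + -0.3559·sin θ = -0.0209
  θ3 = atan2(B,A) + arccos(C/0.3995) = 0.5237

θ₁ = 0.5233, θ₂ = -0.2620, θ₃ = 0.5237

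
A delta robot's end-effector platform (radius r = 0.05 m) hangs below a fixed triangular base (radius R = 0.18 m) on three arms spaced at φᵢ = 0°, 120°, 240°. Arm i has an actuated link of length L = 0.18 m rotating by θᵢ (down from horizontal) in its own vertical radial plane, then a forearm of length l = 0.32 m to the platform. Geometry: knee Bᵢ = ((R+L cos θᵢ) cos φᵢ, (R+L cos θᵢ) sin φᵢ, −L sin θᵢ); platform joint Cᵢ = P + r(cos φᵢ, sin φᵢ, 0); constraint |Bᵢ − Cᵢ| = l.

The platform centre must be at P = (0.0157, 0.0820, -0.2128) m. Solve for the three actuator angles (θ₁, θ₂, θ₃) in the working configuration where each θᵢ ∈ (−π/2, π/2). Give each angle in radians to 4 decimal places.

rotate P by −φ1: (0.0157, 0.0820, -0.2128)
  e−x'=0.1143;  (l²−L²−(e−x')²−y'²−z²)/2L = 0.0137
  θ1 = atan2(B,A) + arccos(C/0.2416) = 0.4362
φ2=120.0° → target in arm frame (0.0632, -0.0546)
  A=0.0668, B=-0.2128, C=(l²−L²−A²−y'²−z²)/(2L)=0.0480
  √(A²+B²)=0.2230;  θ2 = -1.2665+1.3540 ≈ 0.0876
arm 3 (φ=240.0°): x'=-0.0789, y'=-0.0274
  e−x'=0.2089;  (l²−L²−(e−x')²−y'²−z²)/2L = -0.0546
  √(A²+B²)=0.2982;  θ3 = -0.7947+1.7550 ≈ 0.9602

θ₁ = 0.4362, θ₂ = 0.0876, θ₃ = 0.9602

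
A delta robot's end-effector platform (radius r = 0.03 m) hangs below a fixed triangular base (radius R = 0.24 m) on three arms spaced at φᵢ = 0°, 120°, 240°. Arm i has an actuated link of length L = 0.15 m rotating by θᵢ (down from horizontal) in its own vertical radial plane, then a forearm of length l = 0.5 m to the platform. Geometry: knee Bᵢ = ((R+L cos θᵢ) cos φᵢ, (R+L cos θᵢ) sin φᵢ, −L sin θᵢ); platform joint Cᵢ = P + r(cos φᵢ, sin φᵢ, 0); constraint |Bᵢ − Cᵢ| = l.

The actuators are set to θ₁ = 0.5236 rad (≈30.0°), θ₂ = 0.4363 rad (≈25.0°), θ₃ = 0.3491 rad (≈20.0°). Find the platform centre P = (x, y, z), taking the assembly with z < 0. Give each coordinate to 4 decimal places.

(-0.0180, -0.0102, -0.4240)

O1 = (0.3399·cos0.0°, 0.3399·sin0.0°, -0.0750) = (0.3399, 0.0000, -0.0750)
φ2=120.0°: virtual centre (-0.1730, 0.2996, -0.0634), radius l
O3 = (0.3510·cos240.0°, 0.3510·sin240.0°, -0.0513) = (-0.1755, -0.3039, -0.0513)
subtract pairs → two planes through P
linear system: -1.0258x+0.5992y = 0.0025−0.0232z; -1.0308x+-0.6079y = 0.0046−0.0474z
Cramer: x(z) = -0.0035+0.0343z;  y(z) = -0.0017+0.0199z
quadratic in z: (1.0016)z²+(0.1264)z+(-0.1265)=0, √Δ=0.7229 → z ∈ {-0.4240, 0.2978}; z = -0.4240 (taking z<0)
x = -0.0180, y = -0.0102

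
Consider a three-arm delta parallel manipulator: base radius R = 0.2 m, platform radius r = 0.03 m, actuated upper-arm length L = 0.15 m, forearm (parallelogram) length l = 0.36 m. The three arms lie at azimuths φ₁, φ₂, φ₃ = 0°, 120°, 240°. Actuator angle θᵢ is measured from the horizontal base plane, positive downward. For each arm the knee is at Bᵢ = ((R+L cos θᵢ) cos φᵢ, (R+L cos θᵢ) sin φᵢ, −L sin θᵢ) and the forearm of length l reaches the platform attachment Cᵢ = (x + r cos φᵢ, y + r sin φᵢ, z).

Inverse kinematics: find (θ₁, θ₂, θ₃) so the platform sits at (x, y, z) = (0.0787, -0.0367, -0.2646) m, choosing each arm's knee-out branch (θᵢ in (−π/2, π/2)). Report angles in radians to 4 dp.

φ1=0.0° → target in arm frame (0.0787, -0.0367)
  e−x'=0.0913;  (l²−L²−(e−x')²−y'²−z²)/2L = 0.0913
  √(A²+B²)=0.2799;  θ1 = -1.2385+1.2384 ≈ -0.0002
arm 2 (φ=120.0°): x'=-0.0711, y'=-0.0498
  A cos θ + B sin θ = C:  0.2411·cos θ + -0.2646·sin θ = -0.0785
  θ2 = atan2(B,A) + arccos(C/0.3580) = 0.9600
arm 3 (φ=240.0°): x'=-0.0076, y'=0.0865
  e−x'=0.1776;  (l²−L²−(e−x')²−y'²−z²)/2L = -0.0064
  γ=atan2(-0.2646,0.1776)=-0.9797;  ψ=arccos(-0.0202)=1.5909;  θ3=γ+ψ≈0.6112

θ₁ = -0.0002, θ₂ = 0.9600, θ₃ = 0.6112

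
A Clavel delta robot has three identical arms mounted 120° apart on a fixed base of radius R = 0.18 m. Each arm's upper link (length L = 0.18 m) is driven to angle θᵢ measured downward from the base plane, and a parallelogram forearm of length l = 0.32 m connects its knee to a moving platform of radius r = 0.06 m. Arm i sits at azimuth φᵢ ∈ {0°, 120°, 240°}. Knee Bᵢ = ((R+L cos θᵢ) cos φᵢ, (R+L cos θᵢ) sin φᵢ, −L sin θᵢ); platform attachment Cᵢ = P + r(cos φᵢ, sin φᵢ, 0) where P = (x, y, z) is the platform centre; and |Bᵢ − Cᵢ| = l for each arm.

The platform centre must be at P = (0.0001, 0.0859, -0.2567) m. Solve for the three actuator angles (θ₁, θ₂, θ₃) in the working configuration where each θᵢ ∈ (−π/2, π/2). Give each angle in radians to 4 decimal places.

φ1=0.0° → target in arm frame (0.0001, 0.0859)
  A cos θ + B sin θ = C:  0.1199·cos θ + -0.2567·sin θ = -0.0490
  √(A²+B²)=0.2833;  θ1 = -1.1338+1.7447 ≈ 0.6109
arm 2 (φ=120.0°): x'=0.0743, y'=-0.0430
  e−x'=0.0457;  (l²−L²−(e−x')²−y'²−z²)/2L = 0.0005
  √(A²+B²)=0.2607;  θ2 = -1.3948+1.5690 ≈ 0.1742
φ3=240.0° → target in arm frame (-0.0744, -0.0429)
  A=0.1944, B=-0.2567, C=(l²−L²−A²−y'²−z²)/(2L)=-0.0987
  √(A²+B²)=0.3220;  θ3 = -0.9225+1.8824 ≈ 0.9598

θ₁ = 0.6109, θ₂ = 0.1742, θ₃ = 0.9598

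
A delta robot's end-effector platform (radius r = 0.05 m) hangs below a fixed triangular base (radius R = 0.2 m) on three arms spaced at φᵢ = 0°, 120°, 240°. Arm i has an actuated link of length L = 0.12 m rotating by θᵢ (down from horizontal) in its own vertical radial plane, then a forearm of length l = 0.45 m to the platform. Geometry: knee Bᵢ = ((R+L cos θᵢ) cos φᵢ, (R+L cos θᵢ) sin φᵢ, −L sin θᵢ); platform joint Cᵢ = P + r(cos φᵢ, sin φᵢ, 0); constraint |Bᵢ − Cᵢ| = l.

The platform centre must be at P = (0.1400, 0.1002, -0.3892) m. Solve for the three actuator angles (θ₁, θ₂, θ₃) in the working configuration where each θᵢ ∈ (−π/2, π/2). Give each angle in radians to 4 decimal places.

arm 1 (φ=0.0°): x'=0.1400, y'=0.1002
  A=0.0100, B=-0.3892, C=(l²−L²−A²−y'²−z²)/(2L)=0.1103
  γ=atan2(-0.3892,0.0100)=-1.5451;  ψ=arccos(0.2834)=1.2834;  θ1=γ+ψ≈-0.2617
arm 2 (φ=120.0°): x'=0.0168, y'=-0.1713
  e−x'=0.1332;  (l²−L²−(e−x')²−y'²−z²)/2L = -0.0437
  γ=atan2(-0.3892,0.1332)=-1.2410;  ψ=arccos(-0.1062)=1.6772;  θ2=γ+ψ≈0.4362
rotate P by −φ3: (-0.1568, 0.0711, -0.3892)
  A=0.3068, B=-0.3892, C=(l²−L²−A²−y'²−z²)/(2L)=-0.2606
  θ3 = atan2(B,A) + arccos(C/0.4956) = 1.2213

θ₁ = -0.2617, θ₂ = 0.4362, θ₃ = 1.2213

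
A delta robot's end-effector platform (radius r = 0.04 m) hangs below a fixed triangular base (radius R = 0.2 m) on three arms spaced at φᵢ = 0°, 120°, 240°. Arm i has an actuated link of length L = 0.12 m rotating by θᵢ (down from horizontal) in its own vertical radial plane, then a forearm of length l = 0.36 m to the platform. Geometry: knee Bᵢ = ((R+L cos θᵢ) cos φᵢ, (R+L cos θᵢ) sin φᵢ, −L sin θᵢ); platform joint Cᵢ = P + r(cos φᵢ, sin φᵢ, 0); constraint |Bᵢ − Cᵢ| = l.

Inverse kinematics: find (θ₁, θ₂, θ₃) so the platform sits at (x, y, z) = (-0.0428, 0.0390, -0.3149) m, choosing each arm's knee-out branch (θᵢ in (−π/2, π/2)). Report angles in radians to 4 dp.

arm 1 (φ=0.0°): x'=-0.0428, y'=0.0390
  e−x'=0.2028;  (l²−L²−(e−x')²−y'²−z²)/2L = -0.1109
  √(A²+B²)=0.3746;  θ1 = -0.9986+1.8713 ≈ 0.8727
arm 2 (φ=120.0°): x'=0.0552, y'=0.0176
  A cos θ + B sin θ = C:  0.1048·cos θ + -0.3149·sin θ = 0.0198
  γ=atan2(-0.3149,0.1048)=-1.2495;  ψ=arccos(0.0595)=1.5112;  θ2=γ+ψ≈0.2618
φ3=240.0° → target in arm frame (-0.0124, -0.0566)
  A=0.1724, B=-0.3149, C=(l²−L²−A²−y'²−z²)/(2L)=-0.0703
  γ=atan2(-0.3149,0.1724)=-1.0700;  ψ=arccos(-0.1959)=1.7679;  θ3=γ+ψ≈0.6980

θ₁ = 0.8727, θ₂ = 0.2618, θ₃ = 0.6980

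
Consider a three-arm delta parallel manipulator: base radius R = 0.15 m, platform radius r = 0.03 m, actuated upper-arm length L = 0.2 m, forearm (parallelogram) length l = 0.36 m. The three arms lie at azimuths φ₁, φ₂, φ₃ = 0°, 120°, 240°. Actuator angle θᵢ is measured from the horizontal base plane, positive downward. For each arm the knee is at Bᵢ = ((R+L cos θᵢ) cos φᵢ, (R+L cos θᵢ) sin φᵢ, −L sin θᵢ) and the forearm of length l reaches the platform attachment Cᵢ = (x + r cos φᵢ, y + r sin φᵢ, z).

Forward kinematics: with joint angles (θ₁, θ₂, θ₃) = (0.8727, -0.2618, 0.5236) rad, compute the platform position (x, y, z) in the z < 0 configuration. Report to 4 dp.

φ1=0.0°: virtual centre (0.2486, 0.0000, -0.1532), radius l
φ2=120.0°: virtual centre (-0.1566, 0.2712, 0.0518), radius l
φ3=240.0°: virtual centre (-0.1466, -0.2539, -0.1000), radius l
eliminate P² terms by subtracting sphere 1 from 2 and 3
[-0.8103 0.5425 0.4100]·P = 0.0155;  [-0.7903 -0.5078 0.1064]·P = 0.0107
det = 0.8402;  x = -0.0163+0.3165z,  y = 0.0043+-0.2830z
into |P−S₁|² = l²: 1.1802z² + 0.1364z + -0.0360 = 0;  Δ = 0.1884;  z = -0.2416 or 0.1261 → z<0 root = -0.2416
x = -0.0928, y = 0.0726

(-0.0928, 0.0726, -0.2416)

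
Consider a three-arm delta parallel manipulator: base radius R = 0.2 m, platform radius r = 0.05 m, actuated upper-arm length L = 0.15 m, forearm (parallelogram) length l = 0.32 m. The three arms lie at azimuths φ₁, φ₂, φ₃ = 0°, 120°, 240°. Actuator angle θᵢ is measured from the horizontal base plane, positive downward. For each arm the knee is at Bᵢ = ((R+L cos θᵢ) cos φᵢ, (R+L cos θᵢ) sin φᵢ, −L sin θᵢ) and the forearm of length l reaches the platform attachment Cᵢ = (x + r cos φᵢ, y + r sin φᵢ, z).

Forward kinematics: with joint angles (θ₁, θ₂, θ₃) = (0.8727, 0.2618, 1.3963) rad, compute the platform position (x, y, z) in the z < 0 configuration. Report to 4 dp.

S1 = (0.2464·cos0.0°, 0.2464·sin0.0°, -0.1149) = (0.2464, 0.0000, -0.1149)
S2 = (0.2949·cos120.0°, 0.2949·sin120.0°, -0.0388) = (-0.1474, 0.2554, -0.0388)
arm 3 at φ=240.0°: e+L cos θ3 = 0.1760;  S3 = (-0.0880, -0.1525, -0.1477)
subtract pairs → two planes through P
plane₁₂: -0.7877x+0.5108y+0.1522z = 0.0145
det = 0.5818;  x = 0.0109+0.0221z,  y = 0.0453+-0.2638z
quadratic in z: (1.0701)z²+(0.1955)z+(-0.0317)=0, √Δ=0.4169 → z ∈ {-0.2862, 0.1035}; z = -0.2862 (taking z<0)
x = 0.0046, y = 0.1208

(0.0046, 0.1208, -0.2862)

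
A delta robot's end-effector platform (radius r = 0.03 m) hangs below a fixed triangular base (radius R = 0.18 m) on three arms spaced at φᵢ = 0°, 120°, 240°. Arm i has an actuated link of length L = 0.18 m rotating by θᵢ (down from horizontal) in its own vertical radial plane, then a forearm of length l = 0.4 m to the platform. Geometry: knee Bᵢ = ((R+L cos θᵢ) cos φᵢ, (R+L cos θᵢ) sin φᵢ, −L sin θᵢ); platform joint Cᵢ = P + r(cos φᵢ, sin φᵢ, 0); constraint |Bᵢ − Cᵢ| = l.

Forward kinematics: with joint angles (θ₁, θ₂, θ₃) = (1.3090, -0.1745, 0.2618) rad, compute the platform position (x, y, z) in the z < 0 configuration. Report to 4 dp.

arm 1 at φ=0.0°: ρ1 = 0.1966;  O1 = (0.1966, 0.0000, -0.1739)
O2 = (0.3273·cos120.0°, 0.3273·sin120.0°, 0.0313) = (-0.1636, 0.2834, 0.0313)
φ3=240.0°: virtual centre (-0.1619, -0.2805, -0.0466), radius l
eliminate P² terms by subtracting sphere 1 from 2 and 3
[-0.7204 0.5668 0.4102]·P = 0.0392;  [-0.7170 -0.5610 0.2546]·P = 0.0382
Cramer: x(z) = -0.0538+0.4619z;  y(z) = 0.0007-0.1366z
sphere 1 gives Az²+Bz+C=0 with A=1.2320, B=0.1162, C=-0.0671;  B²−4AC=0.3440;  roots -0.2852, 0.1909;  negative root z = -0.2852
x = -0.1856, y = 0.0397

(-0.1856, 0.0397, -0.2852)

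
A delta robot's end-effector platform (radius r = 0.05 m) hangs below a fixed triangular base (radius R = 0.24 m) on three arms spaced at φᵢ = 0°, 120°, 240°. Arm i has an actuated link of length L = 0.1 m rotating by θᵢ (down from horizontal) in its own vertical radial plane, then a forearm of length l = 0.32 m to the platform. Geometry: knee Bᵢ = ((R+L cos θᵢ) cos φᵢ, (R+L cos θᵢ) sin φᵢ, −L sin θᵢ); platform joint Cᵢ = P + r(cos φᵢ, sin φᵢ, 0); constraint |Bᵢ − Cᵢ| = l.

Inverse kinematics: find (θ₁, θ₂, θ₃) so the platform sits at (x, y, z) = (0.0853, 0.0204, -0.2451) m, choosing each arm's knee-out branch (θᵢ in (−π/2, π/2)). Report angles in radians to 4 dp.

φ1=0.0° → target in arm frame (0.0853, 0.0204)
  A=0.1047, B=-0.2451, C=(l²−L²−A²−y'²−z²)/(2L)=0.1047
  θ1 = atan2(B,A) + arccos(C/0.2665) = -0.0002
rotate P by −φ2: (-0.0250, -0.0841, -0.2451)
  e−x'=0.2150;  (l²−L²−(e−x')²−y'²−z²)/2L = -0.1048
  √(A²+B²)=0.3260;  θ2 = -0.8508+1.8981 ≈ 1.0473
rotate P by −φ3: (-0.0603, 0.0637, -0.2451)
  e−x'=0.2503;  (l²−L²−(e−x')²−y'²−z²)/2L = -0.1719
  θ3 = atan2(B,A) + arccos(C/0.3503) = 1.3089

θ₁ = -0.0002, θ₂ = 1.0473, θ₃ = 1.3089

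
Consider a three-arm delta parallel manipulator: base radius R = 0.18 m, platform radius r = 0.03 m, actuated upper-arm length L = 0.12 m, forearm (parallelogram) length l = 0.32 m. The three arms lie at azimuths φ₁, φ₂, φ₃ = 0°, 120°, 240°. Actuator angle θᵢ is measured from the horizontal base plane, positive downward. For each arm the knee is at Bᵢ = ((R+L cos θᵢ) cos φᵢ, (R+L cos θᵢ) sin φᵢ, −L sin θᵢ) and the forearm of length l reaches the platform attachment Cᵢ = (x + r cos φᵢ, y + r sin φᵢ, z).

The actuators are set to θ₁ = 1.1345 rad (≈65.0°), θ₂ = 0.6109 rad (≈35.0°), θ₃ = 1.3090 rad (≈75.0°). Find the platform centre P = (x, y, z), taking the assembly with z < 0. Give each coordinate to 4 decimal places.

(-0.0181, 0.0676, -0.3323)

arm 1 at φ=0.0°: (R−r)+L cos θ1 = 0.2007;  S1 = (0.2007, 0.0000, -0.1088)
S2 = (0.2483·cos120.0°, 0.2483·sin120.0°, -0.0688) = (-0.1241, 0.2150, -0.0688)
S3 = (0.1811·cos240.0°, 0.1811·sin240.0°, -0.1159) = (-0.0905, -0.1568, -0.1159)
subtract pairs → two planes through P
linear system: -0.6497x+0.4301y = 0.0143−0.0799z; -0.5825x+-0.3136y = -0.0059−-0.0143z
det = 0.4543;  x = -0.0043+0.0416z,  y = 0.0267+-0.1229z
into |P−S₁|² = l²: 1.0168z² + 0.1939z + -0.0478 = 0;  Δ = 0.2322;  z = -0.3323 or 0.1416 → z<0 root = -0.3323
x = -0.0181, y = 0.0676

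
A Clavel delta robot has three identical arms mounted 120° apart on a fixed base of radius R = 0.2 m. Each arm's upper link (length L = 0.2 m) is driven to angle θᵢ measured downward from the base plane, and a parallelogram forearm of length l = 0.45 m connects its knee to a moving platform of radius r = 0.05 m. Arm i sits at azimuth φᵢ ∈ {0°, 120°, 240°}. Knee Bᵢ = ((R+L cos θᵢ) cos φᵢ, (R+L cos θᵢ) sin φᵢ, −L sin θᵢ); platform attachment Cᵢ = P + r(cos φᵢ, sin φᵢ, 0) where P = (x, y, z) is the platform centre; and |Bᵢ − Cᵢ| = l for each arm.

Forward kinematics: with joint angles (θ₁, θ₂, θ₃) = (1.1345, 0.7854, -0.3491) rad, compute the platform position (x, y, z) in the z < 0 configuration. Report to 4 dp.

(-0.1548, -0.1432, -0.3558)

arm 1 at φ=0.0°: (R−r)+L cos θ1 = 0.2345;  S1 = (0.2345, 0.0000, -0.1813)
S2 = (0.2914·cos120.0°, 0.2914·sin120.0°, -0.1414) = (-0.1457, 0.2524, -0.1414)
φ3=240.0°: virtual centre (-0.1690, -0.2927, 0.0684), radius l
eliminate P² terms by subtracting sphere 1 from 2 and 3
plane₁₂: -0.7605x+0.5048y+0.0797z = 0.0171
Cramer: x(z) = -0.0301+0.3504z;  y(z) = -0.0115+0.3700z
into |P−S₁|² = l²: 1.2597z² + 0.1686z + -0.0995 = 0;  Δ = 0.5297;  z = -0.3558 or 0.2220 → z<0 root = -0.3558
x = -0.1548, y = -0.1432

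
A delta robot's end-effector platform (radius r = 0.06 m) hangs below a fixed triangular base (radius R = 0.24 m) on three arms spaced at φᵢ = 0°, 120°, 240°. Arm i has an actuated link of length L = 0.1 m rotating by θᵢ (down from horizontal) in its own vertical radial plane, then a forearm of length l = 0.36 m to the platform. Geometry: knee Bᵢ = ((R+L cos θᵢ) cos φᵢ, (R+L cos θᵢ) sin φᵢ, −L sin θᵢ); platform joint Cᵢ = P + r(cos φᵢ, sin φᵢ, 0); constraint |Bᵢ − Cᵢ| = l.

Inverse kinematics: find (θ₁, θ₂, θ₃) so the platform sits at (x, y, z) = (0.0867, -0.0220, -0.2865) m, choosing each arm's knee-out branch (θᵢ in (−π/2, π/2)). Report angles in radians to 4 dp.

θ₁ = -0.1746, θ₂ = 1.0467, θ₃ = 0.7855

arm 1 (φ=0.0°): x'=0.0867, y'=-0.0220
  A cos θ + B sin θ = C:  0.0933·cos θ + -0.2865·sin θ = 0.1416
  θ1 = atan2(B,A) + arccos(C/0.3013) = -0.1746
rotate P by −φ2: (-0.0624, -0.0641, -0.2865)
  e−x'=0.2424;  (l²−L²−(e−x')²−y'²−z²)/2L = -0.1267
  √(A²+B²)=0.3753;  θ2 = -0.8686+1.9153 ≈ 1.0467
φ3=240.0° → target in arm frame (-0.0243, 0.0861)
  A=0.2043, B=-0.2865, C=(l²−L²−A²−y'²−z²)/(2L)=-0.0582
  √(A²+B²)=0.3519;  θ3 = -0.9513+1.7368 ≈ 0.7855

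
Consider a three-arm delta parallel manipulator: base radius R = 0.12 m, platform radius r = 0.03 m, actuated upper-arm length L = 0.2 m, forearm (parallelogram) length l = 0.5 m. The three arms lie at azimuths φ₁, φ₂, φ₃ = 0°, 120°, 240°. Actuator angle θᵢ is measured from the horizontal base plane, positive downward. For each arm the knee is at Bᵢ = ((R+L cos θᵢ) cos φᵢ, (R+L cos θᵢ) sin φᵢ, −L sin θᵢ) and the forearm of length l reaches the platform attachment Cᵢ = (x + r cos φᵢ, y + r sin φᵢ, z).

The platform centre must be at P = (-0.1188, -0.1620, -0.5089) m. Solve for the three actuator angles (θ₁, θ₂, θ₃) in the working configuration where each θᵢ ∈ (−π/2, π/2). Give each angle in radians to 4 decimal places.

rotate P by −φ1: (-0.1188, -0.1620, -0.5089)
  A=0.2088, B=-0.5089, C=(l²−L²−A²−y'²−z²)/(2L)=-0.2971
  γ=atan2(-0.5089,0.2088)=-1.1814;  ψ=arccos(-0.5400)=2.1413;  θ1=γ+ψ≈0.9598
φ2=120.0° → target in arm frame (-0.0809, 0.1839)
  e−x'=0.1709;  (l²−L²−(e−x')²−y'²−z²)/2L = -0.2800
  γ=atan2(-0.5089,0.1709)=-1.2468;  ψ=arccos(-0.5216)=2.1195;  θ2=γ+ψ≈0.8727
rotate P by −φ3: (0.1997, -0.0219, -0.5089)
  A cos θ + B sin θ = C:  -0.1097·cos θ + -0.5089·sin θ = -0.1537
  θ3 = atan2(B,A) + arccos(C/0.5206) = 0.0875

θ₁ = 0.9598, θ₂ = 0.8727, θ₃ = 0.0875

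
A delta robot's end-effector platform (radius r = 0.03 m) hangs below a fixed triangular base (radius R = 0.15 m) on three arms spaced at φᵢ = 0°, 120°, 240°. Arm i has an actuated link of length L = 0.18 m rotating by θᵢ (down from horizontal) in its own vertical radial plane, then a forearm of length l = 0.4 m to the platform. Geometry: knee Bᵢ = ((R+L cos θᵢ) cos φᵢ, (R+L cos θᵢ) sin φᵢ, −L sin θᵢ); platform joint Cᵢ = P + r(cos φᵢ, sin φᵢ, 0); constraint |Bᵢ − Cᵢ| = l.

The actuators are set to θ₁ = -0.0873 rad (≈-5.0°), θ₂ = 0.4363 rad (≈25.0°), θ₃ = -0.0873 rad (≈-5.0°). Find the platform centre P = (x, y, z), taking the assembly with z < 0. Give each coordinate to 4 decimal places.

(0.0315, -0.0546, -0.2764)

centre 1 = (0.2993·cos0.0°, 0.2993·sin0.0°, 0.0157) = (0.2993, 0.0000, 0.0157)
centre 2 = (0.2831·cos120.0°, 0.2831·sin120.0°, -0.0761) = (-0.1416, 0.2452, -0.0761)
centre 3 = (0.2993·cos240.0°, 0.2993·sin240.0°, 0.0157) = (-0.1497, -0.2592, 0.0157)
eliminate P² terms by subtracting sphere 1 from 2 and 3
plane₁₂: -0.8818x+0.4904y+-0.1835z = -0.0039
Cramer: x(z) = 0.0022-0.1060z;  y(z) = -0.0039+0.1836z
into |P−centre ₁|² = l²: 1.0450z² + 0.0302z + -0.0715 = 0;  Δ = 0.2997;  z = -0.2764 or 0.2475 → z<0 root = -0.2764
x = 0.0315, y = -0.0546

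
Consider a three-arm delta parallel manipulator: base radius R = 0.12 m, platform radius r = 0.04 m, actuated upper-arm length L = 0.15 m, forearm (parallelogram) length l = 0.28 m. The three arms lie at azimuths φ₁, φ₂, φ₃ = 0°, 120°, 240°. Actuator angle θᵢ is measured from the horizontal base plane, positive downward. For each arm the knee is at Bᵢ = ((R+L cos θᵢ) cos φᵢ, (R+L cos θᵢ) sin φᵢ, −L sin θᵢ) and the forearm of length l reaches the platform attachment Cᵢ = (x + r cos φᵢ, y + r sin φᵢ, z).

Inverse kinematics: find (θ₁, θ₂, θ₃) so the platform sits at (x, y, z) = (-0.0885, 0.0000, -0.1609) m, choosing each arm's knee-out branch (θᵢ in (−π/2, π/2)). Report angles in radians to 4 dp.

rotate P by −φ1: (-0.0885, 0.0000, -0.1609)
  e−x'=0.1685;  (l²−L²−(e−x')²−y'²−z²)/2L = 0.0054
  θ1 = atan2(B,A) + arccos(C/0.2330) = 0.7853
rotate P by −φ2: (0.0442, 0.0766, -0.1609)
  e−x'=0.0358;  (l²−L²−(e−x')²−y'²−z²)/2L = 0.0762
  √(A²+B²)=0.1648;  θ2 = -1.3522+1.0902 ≈ -0.2619
arm 3 (φ=240.0°): x'=0.0443, y'=-0.0766
  e−x'=0.0357;  (l²−L²−(e−x')²−y'²−z²)/2L = 0.0762
  θ3 = atan2(B,A) + arccos(C/0.1648) = -0.2619

θ₁ = 0.7853, θ₂ = -0.2619, θ₃ = -0.2619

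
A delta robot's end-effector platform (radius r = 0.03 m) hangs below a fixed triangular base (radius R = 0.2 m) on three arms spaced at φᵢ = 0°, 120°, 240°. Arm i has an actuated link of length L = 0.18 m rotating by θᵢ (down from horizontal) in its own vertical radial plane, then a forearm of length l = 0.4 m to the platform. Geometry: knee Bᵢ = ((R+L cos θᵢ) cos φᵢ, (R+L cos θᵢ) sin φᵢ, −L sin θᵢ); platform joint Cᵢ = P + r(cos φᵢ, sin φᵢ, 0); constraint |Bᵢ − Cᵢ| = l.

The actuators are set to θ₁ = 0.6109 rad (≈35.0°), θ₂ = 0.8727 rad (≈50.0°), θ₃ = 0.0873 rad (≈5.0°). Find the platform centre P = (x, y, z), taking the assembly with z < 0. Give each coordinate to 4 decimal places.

φ1=0.0°: virtual centre (0.3174, 0.0000, -0.1032), radius l
arm 2 at φ=120.0°: ρ2 = 0.2857;  centre 2 = (-0.1428, 0.2474, -0.1379)
centre 3 = (0.3493·cos240.0°, 0.3493·sin240.0°, -0.0157) = (-0.1747, -0.3025, -0.0157)
eliminate P² terms by subtracting sphere 1 from 2 and 3
plane₁₂: -0.9206x+0.4948y+-0.0693z = -0.0108
det = 1.0440;  x = 0.0011+0.0428z,  y = -0.0197+0.2197z
into |P−centre ₁|² = l²: 1.0501z² + 0.1707z + -0.0489 = 0;  Δ = 0.2345;  z = -0.3119 or 0.1493 → z<0 root = -0.3119
x = -0.0122, y = -0.0883

(-0.0122, -0.0883, -0.3119)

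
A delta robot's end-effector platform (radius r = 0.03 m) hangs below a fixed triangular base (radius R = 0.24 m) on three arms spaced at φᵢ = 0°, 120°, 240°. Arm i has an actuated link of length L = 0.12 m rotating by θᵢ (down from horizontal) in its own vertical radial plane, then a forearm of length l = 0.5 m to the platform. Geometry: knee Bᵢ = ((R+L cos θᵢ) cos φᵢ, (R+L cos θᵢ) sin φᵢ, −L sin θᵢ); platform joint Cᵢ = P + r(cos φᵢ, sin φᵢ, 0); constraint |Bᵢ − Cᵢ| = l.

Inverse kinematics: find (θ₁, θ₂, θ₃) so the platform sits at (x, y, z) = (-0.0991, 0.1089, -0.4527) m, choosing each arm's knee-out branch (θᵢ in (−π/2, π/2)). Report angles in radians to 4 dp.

θ₁ = 1.2219, θ₂ = -0.0875, θ₃ = 0.9598

rotate P by −φ1: (-0.0991, 0.1089, -0.4527)
  e−x'=0.3091;  (l²−L²−(e−x')²−y'²−z²)/2L = -0.3197
  γ=atan2(-0.4527,0.3091)=-0.9717;  ψ=arccos(-0.5833)=2.1936;  θ1=γ+ψ≈1.2219
rotate P by −φ2: (0.1439, 0.0314, -0.4527)
  A=0.0661, B=-0.4527, C=(l²−L²−A²−y'²−z²)/(2L)=0.1054
  θ2 = atan2(B,A) + arccos(C/0.4575) = -0.0875
arm 3 (φ=240.0°): x'=-0.0448, y'=-0.1403
  A cos θ + B sin θ = C:  0.2548·cos θ + -0.4527·sin θ = -0.2247
  γ=atan2(-0.4527,0.2548)=-1.0582;  ψ=arccos(-0.4325)=2.0180;  θ3=γ+ψ≈0.9598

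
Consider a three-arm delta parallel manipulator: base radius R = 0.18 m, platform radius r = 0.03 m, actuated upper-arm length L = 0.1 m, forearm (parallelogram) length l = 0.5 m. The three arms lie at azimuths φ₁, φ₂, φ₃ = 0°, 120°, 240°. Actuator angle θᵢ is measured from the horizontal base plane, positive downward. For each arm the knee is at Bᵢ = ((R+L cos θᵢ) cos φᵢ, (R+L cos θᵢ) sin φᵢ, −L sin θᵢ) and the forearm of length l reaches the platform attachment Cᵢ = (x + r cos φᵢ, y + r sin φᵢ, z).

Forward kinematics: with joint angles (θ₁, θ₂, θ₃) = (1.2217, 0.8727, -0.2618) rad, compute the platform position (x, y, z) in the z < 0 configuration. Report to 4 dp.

(-0.1241, -0.1269, -0.4666)

arm 1 at φ=0.0°: (R−r)+L cos θ1 = 0.1842;  O1 = (0.1842, 0.0000, -0.0940)
O2 = (0.2143·cos120.0°, 0.2143·sin120.0°, -0.0766) = (-0.1071, 0.1856, -0.0766)
arm 3 at φ=240.0°: (R−r)+L cos θ3 = 0.2466;  O3 = (-0.1233, -0.2136, 0.0259)
|O₂|²−|O₁|² = 0.0090;  |O₃|²−|O₁|² = 0.0187
plane₁₂: -0.5827x+0.3711y+0.0347z = 0.0090
det = 0.4771;  x = -0.0226+0.2175z,  y = -0.0112+0.2480z
sphere 1 gives Az²+Bz+C=0 with A=1.1088, B=0.0924, C=-0.1983;  B²−4AC=0.8879;  roots -0.4666, 0.3832;  negative root z = -0.4666
x = -0.1241, y = -0.1269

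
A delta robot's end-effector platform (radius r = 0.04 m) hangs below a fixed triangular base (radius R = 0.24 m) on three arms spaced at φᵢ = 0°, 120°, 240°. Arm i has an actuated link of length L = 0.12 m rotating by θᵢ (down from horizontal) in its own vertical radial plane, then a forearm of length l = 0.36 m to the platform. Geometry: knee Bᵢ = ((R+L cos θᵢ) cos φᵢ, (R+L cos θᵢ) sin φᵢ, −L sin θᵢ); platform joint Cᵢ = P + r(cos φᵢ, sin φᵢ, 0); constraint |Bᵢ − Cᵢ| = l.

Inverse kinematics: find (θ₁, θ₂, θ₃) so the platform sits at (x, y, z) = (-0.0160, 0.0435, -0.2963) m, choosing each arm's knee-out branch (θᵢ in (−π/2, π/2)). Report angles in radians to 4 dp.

rotate P by −φ1: (-0.0160, 0.0435, -0.2963)
  A cos θ + B sin θ = C:  0.2160·cos θ + -0.2963·sin θ = -0.0881
  γ=atan2(-0.2963,0.2160)=-0.9409;  ψ=arccos(-0.2402)=1.8134;  θ1=γ+ψ≈0.8725
arm 2 (φ=120.0°): x'=0.0457, y'=-0.0079
  e−x'=0.1543;  (l²−L²−(e−x')²−y'²−z²)/2L = 0.0147
  θ2 = atan2(B,A) + arccos(C/0.3341) = 0.4362
rotate P by −φ3: (-0.0297, -0.0356, -0.2963)
  A cos θ + B sin θ = C:  0.2297·cos θ + -0.2963·sin θ = -0.1109
  γ=atan2(-0.2963,0.2297)=-0.9114;  ψ=arccos(-0.2958)=1.8710;  θ3=γ+ψ≈0.9596

θ₁ = 0.8725, θ₂ = 0.4362, θ₃ = 0.9596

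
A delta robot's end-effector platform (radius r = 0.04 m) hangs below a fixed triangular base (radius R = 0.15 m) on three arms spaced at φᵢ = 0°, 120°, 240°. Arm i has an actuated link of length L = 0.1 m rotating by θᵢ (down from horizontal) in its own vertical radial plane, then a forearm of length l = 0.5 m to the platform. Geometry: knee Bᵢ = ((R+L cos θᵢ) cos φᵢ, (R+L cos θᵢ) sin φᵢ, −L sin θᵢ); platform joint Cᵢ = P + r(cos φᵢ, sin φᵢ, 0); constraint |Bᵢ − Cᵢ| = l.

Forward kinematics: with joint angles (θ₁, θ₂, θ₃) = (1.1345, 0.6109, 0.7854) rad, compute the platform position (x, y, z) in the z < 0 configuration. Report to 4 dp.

(-0.0729, 0.0247, -0.5364)

arm 1 at φ=0.0°: ρ1 = 0.1523;  O1 = (0.1523, 0.0000, -0.0906)
O2 = (0.1919·cos120.0°, 0.1919·sin120.0°, -0.0574) = (-0.0960, 0.1662, -0.0574)
O3 = (0.1807·cos240.0°, 0.1807·sin240.0°, -0.0707) = (-0.0904, -0.1565, -0.0707)
|O₂|²−|O₁|² = 0.0087;  |O₃|²−|O₁|² = 0.0063
linear system: -0.4964x+0.3324y = 0.0087−0.0665z; -0.4852x+-0.3130y = 0.0063−0.0398z
det = 0.3167;  x = -0.0152+0.1076z,  y = 0.0036+-0.0395z
sphere 1 gives Az²+Bz+C=0 with A=1.0131, B=0.1450, C=-0.2137;  B²−4AC=0.8872;  roots -0.5364, 0.3933;  negative root z = -0.5364
x = -0.0729, y = 0.0247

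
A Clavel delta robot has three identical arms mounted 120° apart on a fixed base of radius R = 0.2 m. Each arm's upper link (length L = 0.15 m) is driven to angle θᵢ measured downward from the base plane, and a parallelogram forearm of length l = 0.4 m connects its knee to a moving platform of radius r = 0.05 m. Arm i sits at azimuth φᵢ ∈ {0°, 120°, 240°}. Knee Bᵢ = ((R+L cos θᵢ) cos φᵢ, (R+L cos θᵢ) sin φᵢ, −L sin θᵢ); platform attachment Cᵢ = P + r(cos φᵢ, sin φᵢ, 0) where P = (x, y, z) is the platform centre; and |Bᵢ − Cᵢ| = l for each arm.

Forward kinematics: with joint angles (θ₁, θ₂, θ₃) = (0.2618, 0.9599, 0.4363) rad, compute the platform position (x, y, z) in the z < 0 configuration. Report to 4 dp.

(0.0608, -0.0668, -0.3562)

centre 1 = (0.2949·cos0.0°, 0.2949·sin0.0°, -0.0388) = (0.2949, 0.0000, -0.0388)
centre 2 = (0.2360·cos120.0°, 0.2360·sin120.0°, -0.1229) = (-0.1180, 0.2044, -0.1229)
arm 3 at φ=240.0°: ρ3 = 0.2859;  centre 3 = (-0.1430, -0.2476, -0.0634)
eliminate P² terms by subtracting sphere 1 from 2 and 3
[-0.8258 0.4088 -0.1681]·P = -0.0177;  [-0.8757 -0.4953 -0.0491]·P = -0.0027
det = 0.7670;  x = 0.0128+-0.1347z,  y = -0.0173+0.1390z
sphere 1 gives Az²+Bz+C=0 with A=1.0375, B=0.1488, C=-0.0786;  B²−4AC=0.3485;  roots -0.3562, 0.2128;  negative root z = -0.3562
x = 0.0608, y = -0.0668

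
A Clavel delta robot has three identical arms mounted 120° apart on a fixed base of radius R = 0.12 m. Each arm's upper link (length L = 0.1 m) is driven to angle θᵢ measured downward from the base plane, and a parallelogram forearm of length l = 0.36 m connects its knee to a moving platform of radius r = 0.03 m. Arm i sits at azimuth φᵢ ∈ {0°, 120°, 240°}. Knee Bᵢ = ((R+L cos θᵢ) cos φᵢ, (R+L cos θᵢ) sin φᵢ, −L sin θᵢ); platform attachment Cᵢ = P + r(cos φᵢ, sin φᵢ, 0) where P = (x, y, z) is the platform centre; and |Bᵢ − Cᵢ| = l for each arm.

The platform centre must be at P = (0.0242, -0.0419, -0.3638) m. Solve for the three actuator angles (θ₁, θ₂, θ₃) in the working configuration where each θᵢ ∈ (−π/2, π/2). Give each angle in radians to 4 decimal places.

arm 1 (φ=0.0°): x'=0.0242, y'=-0.0419
  A cos θ + B sin θ = C:  0.0658·cos θ + -0.3638·sin θ = -0.0942
  γ=atan2(-0.3638,0.0658)=-1.3919;  ψ=arccos(-0.2547)=1.8284;  θ1=γ+ψ≈0.4365
rotate P by −φ2: (-0.0484, 0.0000, -0.3638)
  A=0.1384, B=-0.3638, C=(l²−L²−A²−y'²−z²)/(2L)=-0.1595
  √(A²+B²)=0.3892;  θ2 = -1.2073+1.9930 ≈ 0.7857
φ3=240.0° → target in arm frame (0.0242, 0.0419)
  A cos θ + B sin θ = C:  0.0658·cos θ + -0.3638·sin θ = -0.0942
  θ3 = atan2(B,A) + arccos(C/0.3697) = 0.4366

θ₁ = 0.4365, θ₂ = 0.7857, θ₃ = 0.4366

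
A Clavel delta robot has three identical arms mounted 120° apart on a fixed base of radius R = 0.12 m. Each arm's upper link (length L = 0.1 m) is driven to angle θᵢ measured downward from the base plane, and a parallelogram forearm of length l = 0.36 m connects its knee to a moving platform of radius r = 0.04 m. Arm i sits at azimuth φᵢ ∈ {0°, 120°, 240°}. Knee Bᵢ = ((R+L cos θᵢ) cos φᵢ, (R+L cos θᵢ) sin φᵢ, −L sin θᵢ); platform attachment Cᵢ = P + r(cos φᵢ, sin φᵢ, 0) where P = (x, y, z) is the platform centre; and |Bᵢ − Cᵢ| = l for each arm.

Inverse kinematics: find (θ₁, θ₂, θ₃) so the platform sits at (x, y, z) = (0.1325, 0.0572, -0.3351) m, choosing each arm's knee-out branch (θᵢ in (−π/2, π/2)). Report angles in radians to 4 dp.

θ₁ = -0.1743, θ₂ = 0.6108, θ₃ = 1.0470

arm 1 (φ=0.0°): x'=0.1325, y'=0.0572
  A=-0.0525, B=-0.3351, C=(l²−L²−A²−y'²−z²)/(2L)=0.0064
  √(A²+B²)=0.3392;  θ1 = -1.7262+1.5519 ≈ -0.1743
rotate P by −φ2: (-0.0167, -0.1433, -0.3351)
  e−x'=0.0967;  (l²−L²−(e−x')²−y'²−z²)/2L = -0.1130
  γ=atan2(-0.3351,0.0967)=-1.2898;  ψ=arccos(-0.3239)=1.9007;  θ2=γ+ψ≈0.6108
rotate P by −φ3: (-0.1158, 0.0861, -0.3351)
  A=0.1958, B=-0.3351, C=(l²−L²−A²−y'²−z²)/(2L)=-0.1922
  √(A²+B²)=0.3881;  θ3 = -1.0420+2.0890 ≈ 1.0470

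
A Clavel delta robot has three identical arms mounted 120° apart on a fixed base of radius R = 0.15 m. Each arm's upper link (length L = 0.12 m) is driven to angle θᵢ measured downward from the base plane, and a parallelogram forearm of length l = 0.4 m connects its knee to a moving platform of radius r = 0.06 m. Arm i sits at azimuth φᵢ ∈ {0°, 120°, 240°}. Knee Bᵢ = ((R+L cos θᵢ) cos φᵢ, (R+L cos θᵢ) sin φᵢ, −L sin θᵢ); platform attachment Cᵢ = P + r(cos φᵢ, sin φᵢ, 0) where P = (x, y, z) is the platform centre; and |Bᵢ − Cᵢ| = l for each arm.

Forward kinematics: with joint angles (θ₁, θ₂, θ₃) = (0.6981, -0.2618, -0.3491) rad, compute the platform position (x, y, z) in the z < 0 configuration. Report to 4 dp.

φ1=0.0°: virtual centre (0.1819, 0.0000, -0.0771), radius l
S2 = (0.2059·cos120.0°, 0.2059·sin120.0°, 0.0311) = (-0.1030, 0.1783, 0.0311)
S3 = (0.2028·cos240.0°, 0.2028·sin240.0°, 0.0410) = (-0.1014, -0.1756, 0.0410)
|S₂|²−|S₁|² = 0.0043;  |S₃|²−|S₁|² = 0.0038
plane₁₂: -0.5698x+0.3566y+0.2164z = 0.0043
Cramer: x(z) = -0.0071+0.3985z;  y(z) = 0.0008+0.0300z
quadratic in z: (1.1597)z²+(0.0036)z+(-0.1183)=0, √Δ=0.7409 → z ∈ {-0.3210, 0.3178}; z = -0.3210 (taking z<0)
x = -0.1350, y = -0.0089

(-0.1350, -0.0089, -0.3210)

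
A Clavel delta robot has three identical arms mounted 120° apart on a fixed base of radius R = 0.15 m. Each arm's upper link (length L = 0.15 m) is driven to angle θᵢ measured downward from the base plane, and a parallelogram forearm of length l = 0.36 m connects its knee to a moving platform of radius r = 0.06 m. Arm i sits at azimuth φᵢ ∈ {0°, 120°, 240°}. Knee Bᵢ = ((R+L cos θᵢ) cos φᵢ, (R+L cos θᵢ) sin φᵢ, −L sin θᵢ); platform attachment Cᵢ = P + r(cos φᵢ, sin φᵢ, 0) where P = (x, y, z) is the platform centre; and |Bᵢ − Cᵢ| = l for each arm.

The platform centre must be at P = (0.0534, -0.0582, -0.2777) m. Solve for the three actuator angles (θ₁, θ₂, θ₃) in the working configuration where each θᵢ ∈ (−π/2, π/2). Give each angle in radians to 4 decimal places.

θ₁ = -0.1742, θ₂ = 0.5235, θ₃ = -0.0003

arm 1 (φ=0.0°): x'=0.0534, y'=-0.0582
  A=0.0366, B=-0.2777, C=(l²−L²−A²−y'²−z²)/(2L)=0.0842
  √(A²+B²)=0.2801;  θ1 = -1.4398+1.2655 ≈ -0.1742
φ2=120.0° → target in arm frame (-0.0771, -0.0171)
  e−x'=0.1671;  (l²−L²−(e−x')²−y'²−z²)/2L = 0.0059
  √(A²+B²)=0.3241;  θ2 = -1.0291+1.5526 ≈ 0.5235
rotate P by −φ3: (0.0237, 0.0753, -0.2777)
  A=0.0663, B=-0.2777, C=(l²−L²−A²−y'²−z²)/(2L)=0.0664
  γ=atan2(-0.2777,0.0663)=-1.3364;  ψ=arccos(0.2325)=1.3362;  θ3=γ+ψ≈-0.0003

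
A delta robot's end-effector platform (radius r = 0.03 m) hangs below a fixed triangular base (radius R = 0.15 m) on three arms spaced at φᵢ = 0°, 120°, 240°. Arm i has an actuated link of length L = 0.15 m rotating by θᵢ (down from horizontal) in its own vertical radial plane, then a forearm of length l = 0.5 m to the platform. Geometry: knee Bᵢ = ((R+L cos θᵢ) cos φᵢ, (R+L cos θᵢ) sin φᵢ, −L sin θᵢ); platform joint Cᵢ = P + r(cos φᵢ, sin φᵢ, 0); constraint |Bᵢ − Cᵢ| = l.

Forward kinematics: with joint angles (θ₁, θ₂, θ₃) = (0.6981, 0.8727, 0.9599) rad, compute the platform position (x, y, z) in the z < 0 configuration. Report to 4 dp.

(0.0454, 0.0162, -0.5588)

S1 = (0.2349·cos0.0°, 0.2349·sin0.0°, -0.0964) = (0.2349, 0.0000, -0.0964)
arm 2 at φ=120.0°: (R−r)+L cos θ2 = 0.2164;  S2 = (-0.1082, 0.1874, -0.1149)
S3 = (0.2060·cos240.0°, 0.2060·sin240.0°, -0.1229) = (-0.1030, -0.1784, -0.1229)
subtract pairs → two planes through P
plane₁₂: -0.6862x+0.3748y+-0.0370z = -0.0044
det = 0.4982;  x = 0.0084+-0.0663z,  y = 0.0035+-0.0227z
sphere 1 gives Az²+Bz+C=0 with A=1.0049, B=0.2227, C=-0.1894;  B²−4AC=0.8108;  roots -0.5588, 0.3372;  negative root z = -0.5588
x = 0.0454, y = 0.0162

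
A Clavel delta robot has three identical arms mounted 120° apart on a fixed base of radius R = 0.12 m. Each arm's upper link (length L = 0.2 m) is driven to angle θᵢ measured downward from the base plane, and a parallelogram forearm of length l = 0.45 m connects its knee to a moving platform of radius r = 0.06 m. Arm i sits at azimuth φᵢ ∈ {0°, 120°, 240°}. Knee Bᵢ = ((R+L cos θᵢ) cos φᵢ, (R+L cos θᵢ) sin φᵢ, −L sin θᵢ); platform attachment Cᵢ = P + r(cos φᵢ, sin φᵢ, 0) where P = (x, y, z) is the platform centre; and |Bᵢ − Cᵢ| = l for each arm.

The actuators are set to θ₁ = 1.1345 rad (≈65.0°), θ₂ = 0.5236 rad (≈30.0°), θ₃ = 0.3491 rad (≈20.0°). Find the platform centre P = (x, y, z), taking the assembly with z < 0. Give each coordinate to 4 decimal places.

(-0.1949, -0.0347, -0.4747)

φ1=0.0°: virtual centre (0.1445, 0.0000, -0.1813), radius l
φ2=120.0°: virtual centre (-0.1166, 0.2020, -0.1000), radius l
φ3=240.0°: virtual centre (-0.1240, -0.2147, -0.0684), radius l
subtract pairs → two planes through P
linear system: -0.5222x+0.4039y = 0.0106−0.1625z; -0.5370x+-0.4294y = 0.0124−0.2257z
Cramer: x(z) = -0.0217+0.3649z;  y(z) = -0.0017+0.0694z
into |P−centre ₁|² = l²: 1.1379z² + 0.2410z + -0.1420 = 0;  Δ = 0.7044;  z = -0.4747 or 0.2629 → z<0 root = -0.4747
x = -0.1949, y = -0.0347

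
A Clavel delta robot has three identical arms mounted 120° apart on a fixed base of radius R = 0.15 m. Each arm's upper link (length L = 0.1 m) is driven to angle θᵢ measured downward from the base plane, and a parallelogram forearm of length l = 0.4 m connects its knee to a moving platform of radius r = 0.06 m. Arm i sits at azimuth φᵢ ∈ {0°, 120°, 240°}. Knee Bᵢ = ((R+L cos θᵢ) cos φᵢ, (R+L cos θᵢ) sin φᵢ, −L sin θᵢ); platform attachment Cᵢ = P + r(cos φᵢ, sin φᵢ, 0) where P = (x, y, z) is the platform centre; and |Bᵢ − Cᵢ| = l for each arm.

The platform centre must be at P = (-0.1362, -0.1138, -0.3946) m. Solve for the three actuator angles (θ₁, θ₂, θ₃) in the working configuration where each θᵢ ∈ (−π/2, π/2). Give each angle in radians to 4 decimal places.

θ₁ = 1.3956, θ₂ = 0.9593, θ₃ = -0.0002

arm 1 (φ=0.0°): x'=-0.1362, y'=-0.1138
  A=0.2262, B=-0.3946, C=(l²−L²−A²−y'²−z²)/(2L)=-0.3491
  γ=atan2(-0.3946,0.2262)=-1.0503;  ψ=arccos(-0.7676)=2.4459;  θ1=γ+ψ≈1.3956
arm 2 (φ=120.0°): x'=-0.0305, y'=0.1749
  A=0.1205, B=-0.3946, C=(l²−L²−A²−y'²−z²)/(2L)=-0.2540
  γ=atan2(-0.3946,0.1205)=-1.2745;  ψ=arccos(-0.6155)=2.2339;  θ2=γ+ψ≈0.9593
φ3=240.0° → target in arm frame (0.1667, -0.0611)
  A cos θ + B sin θ = C:  -0.0767·cos θ + -0.3946·sin θ = -0.0766
  √(A²+B²)=0.4020;  θ3 = -1.7627+1.7624 ≈ -0.0002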